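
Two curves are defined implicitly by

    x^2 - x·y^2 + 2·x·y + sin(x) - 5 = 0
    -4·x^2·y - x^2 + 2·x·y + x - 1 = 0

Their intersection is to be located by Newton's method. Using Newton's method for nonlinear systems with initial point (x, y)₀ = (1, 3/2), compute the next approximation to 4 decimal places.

At (1, 3/2): F = (-2.408529, -4.0000).
Jacobian J = [[2·x - y^2 + 2·y + cos(x), -2·x·y + 2·x], [-8·x·y - 2·x + 2·y + 1, -4·x^2 + 2·x]].
At the point, J = [[3.290302, -1.0000], [-10.0000, -2.0000]] (det J = -16.580605).
Solving J·Δ = −F gives Δ = (0.0493, -2.2464).
Then the next iterate is (x, y)₁ = (1.0493, -0.7464).

(1.0493, -0.7464)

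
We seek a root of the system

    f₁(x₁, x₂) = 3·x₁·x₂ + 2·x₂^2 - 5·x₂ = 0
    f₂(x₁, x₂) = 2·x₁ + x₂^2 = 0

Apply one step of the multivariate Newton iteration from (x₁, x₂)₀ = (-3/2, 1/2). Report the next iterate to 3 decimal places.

At (-3/2, 1/2): F = (-4.250, -2.750).
Jacobian J = [[3·x₂, 3·x₁ + 4·x₂ - 5], [2, 2·x₂]].
At the point, J = [[1.500, -7.500], [2.000, 1.000]] (det J = 16.500).
Solving J·Δ = −F gives Δ = (1.508, -0.265).
Then the next iterate is (x₁, x₂)₁ = (0.008, 0.235).

(0.008, 0.235)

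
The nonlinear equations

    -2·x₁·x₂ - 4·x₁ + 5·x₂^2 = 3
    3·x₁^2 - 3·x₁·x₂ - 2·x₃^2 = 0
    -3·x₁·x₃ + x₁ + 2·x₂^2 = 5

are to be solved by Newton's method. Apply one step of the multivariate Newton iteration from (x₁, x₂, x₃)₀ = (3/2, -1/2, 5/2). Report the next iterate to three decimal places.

(0.370, -0.858, 1.124)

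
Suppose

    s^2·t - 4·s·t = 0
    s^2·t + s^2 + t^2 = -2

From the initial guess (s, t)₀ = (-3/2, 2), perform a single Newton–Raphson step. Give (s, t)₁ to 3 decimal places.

(-1.656, -0.264)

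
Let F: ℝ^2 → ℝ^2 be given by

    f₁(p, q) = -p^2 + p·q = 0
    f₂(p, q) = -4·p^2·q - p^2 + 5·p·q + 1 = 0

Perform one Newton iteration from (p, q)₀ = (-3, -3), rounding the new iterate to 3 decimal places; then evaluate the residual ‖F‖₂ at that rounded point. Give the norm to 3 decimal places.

42.993

At (-3, -3): F = (0.000, 145.000).
Jacobian J = [[-2·p + q, p], [-8·p·q - 2·p + 5·q, -4·p^2 + 5·p]].
At the point, J = [[3.000, -3.000], [-81.000, -51.000]] (det J = -396.000).
Solving J·Δ = −F gives Δ = (1.098, 1.098).
Then the next iterate is (p, q)₁ = (-1.902, -1.902).
Re-evaluating at (-1.902, -1.902): F = (0.000, 42.99315), so ‖F‖₂ = 42.993.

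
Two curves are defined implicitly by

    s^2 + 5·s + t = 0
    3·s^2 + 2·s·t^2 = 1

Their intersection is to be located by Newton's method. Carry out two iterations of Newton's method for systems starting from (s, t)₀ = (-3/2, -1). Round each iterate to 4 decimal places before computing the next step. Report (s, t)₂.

(-0.3778, 2.7388)

At (-3/2, -1): F = (-6.2500, 2.7500).
Jacobian J = [[2·s + 5, 1], [6·s + 2·t^2, 4·s·t]].
At the point, J = [[2.0000, 1.0000], [-7.0000, 6.0000]] (det J = 19.0000).
Solving J·Δ = −F gives Δ = (2.1184, 2.0132).
Then the next iterate is (s, t)₁ = (0.6184, 1.0132).
Round to (0.6184, 1.0132) and repeat: F = (4.487619, 1.416923), J = [[6.2368, 1.0000], [5.763548, 2.506252]].
Δ = (-0.9962, 1.7256), so (s, t)₂ = (-0.3778, 2.7388).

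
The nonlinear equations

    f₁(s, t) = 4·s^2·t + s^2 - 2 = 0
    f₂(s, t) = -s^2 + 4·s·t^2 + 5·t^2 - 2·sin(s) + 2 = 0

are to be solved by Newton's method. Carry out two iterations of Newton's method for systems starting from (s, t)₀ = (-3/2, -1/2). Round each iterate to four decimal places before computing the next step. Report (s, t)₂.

At (-3/2, -1/2): F = (-4.2500, 1.494990).
Jacobian J = [[8·s·t + 2·s, 4·s^2], [-2·s + 4·t^2 - 2·cos(s), 8·s·t + 10·t]].
At the point, J = [[3.0000, 9.0000], [3.858526, 1.0000]] (det J = -31.726730).
Solving J·Δ = −F gives Δ = (-0.5580, 0.6582).
Then the next iterate is (s, t)₁ = (-2.0580, 0.1582).
Round to (-2.0580, 0.1582) and repeat: F = (4.915502, -0.548961), J = [[-6.720605, 16.941456], [5.152422, -1.022605]].
Δ = (0.0531, -0.2691), so (s, t)₂ = (-2.0049, -0.1109).

(-2.0049, -0.1109)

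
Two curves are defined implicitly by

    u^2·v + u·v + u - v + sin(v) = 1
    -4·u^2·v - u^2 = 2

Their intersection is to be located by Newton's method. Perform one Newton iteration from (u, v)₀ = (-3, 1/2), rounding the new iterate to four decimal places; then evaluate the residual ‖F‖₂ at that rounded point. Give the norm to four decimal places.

10.1421

At (-3, 1/2): F = (-1.020574, -29.0000).
Jacobian J = [[2·u·v + v + 1, u^2 + u + cos(v) - 1], [-8·u·v - 2·u, -4·u^2]].
At the point, J = [[-1.5000, 5.877583], [18.0000, -36.0000]] (det J = -51.796486).
Solving J·Δ = −F gives Δ = (4.0001, 1.1945).
Then the next iterate is (u, v)₁ = (1.0001, 1.6945).
Re-evaluating at (1.0001, 1.6945): F = (2.687467, -9.779556), so ‖F‖₂ = 10.1421.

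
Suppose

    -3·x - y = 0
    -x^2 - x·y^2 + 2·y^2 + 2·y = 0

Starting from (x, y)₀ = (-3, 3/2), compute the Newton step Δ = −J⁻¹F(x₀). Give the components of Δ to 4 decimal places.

At (-3, 3/2): F = (7.5000, 5.2500).
Jacobian J = [[-3, -1], [-2·x - y^2, -2·x·y + 4·y + 2]].
At the point, J = [[-3.0000, -1.0000], [3.7500, 17.0000]] (det J = -47.2500).
Solving J·Δ = −F gives Δ = (2.8095, -0.9286).

(2.8095, -0.9286)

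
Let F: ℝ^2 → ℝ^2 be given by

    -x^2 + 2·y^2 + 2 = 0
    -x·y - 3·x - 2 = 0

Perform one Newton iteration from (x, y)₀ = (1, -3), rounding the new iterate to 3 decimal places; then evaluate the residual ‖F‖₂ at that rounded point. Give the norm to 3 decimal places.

At (1, -3): F = (19.000, -2.000).
Jacobian J = [[-2·x, 4·y], [-y - 3, -x]].
At the point, J = [[-2.000, -12.000], [0.000, -1.000]] (det J = 2.000).
Solving J·Δ = −F gives Δ = (21.500, -2.000).
Then the next iterate is (x, y)₁ = (22.500, -5.000).
Re-evaluating at (22.500, -5.000): F = (-454.250, 43.000), so ‖F‖₂ = 456.281.

456.281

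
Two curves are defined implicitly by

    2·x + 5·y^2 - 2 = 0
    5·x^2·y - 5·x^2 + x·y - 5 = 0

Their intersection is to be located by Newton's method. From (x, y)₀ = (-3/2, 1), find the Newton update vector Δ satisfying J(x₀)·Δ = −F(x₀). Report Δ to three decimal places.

At (-3/2, 1): F = (0.000, -6.500).
Jacobian J = [[2, 10·y], [10·x·y - 10·x + y, 5·x^2 + x]].
At the point, J = [[2.000, 10.000], [1.000, 9.750]] (det J = 9.500).
Solving J·Δ = −F gives Δ = (-6.842, 1.368).

(-6.842, 1.368)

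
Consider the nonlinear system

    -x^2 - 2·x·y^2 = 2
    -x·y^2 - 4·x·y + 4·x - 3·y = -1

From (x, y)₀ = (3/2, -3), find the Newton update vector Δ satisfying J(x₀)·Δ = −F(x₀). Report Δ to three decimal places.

(-2.929, -1.681)

At (3/2, -3): F = (-31.250, 20.500).
Jacobian J = [[-2·x - 2·y^2, -4·x·y], [-y^2 - 4·y + 4, -2·x·y - 4·x - 3]].
At the point, J = [[-21.000, 18.000], [7.000, 0.000]] (det J = -126.000).
Solving J·Δ = −F gives Δ = (-2.929, -1.681).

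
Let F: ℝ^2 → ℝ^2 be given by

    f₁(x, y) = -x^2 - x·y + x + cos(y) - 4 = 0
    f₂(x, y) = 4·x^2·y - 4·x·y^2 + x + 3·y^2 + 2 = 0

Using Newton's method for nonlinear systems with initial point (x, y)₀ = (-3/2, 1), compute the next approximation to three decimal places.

At (-3/2, 1): F = (-5.70970, 18.500).
Jacobian J = [[-2·x - y + 1, -x - sin(y)], [8·x·y - 4·y^2 + 1, 4·x^2 - 8·x·y + 6·y]].
At the point, J = [[3.000, 0.65853], [-15.000, 27.000]] (det J = 90.87794).
Solving J·Δ = −F gives Δ = (1.830, 0.332).
Then the next iterate is (x, y)₁ = (0.330, 1.332).

(0.330, 1.332)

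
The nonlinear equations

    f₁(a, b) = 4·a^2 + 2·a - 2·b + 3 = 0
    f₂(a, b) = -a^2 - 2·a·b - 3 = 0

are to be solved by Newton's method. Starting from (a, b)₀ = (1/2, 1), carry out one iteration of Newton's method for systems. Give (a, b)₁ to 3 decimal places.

(-0.458, -0.375)

At (1/2, 1): F = (3.000, -4.250).
Jacobian J = [[8·a + 2, -2], [-2·a - 2·b, -2·a]].
At the point, J = [[6.000, -2.000], [-3.000, -1.000]] (det J = -12.000).
Solving J·Δ = −F gives Δ = (-0.958, -1.375).
Then the next iterate is (a, b)₁ = (-0.458, -0.375).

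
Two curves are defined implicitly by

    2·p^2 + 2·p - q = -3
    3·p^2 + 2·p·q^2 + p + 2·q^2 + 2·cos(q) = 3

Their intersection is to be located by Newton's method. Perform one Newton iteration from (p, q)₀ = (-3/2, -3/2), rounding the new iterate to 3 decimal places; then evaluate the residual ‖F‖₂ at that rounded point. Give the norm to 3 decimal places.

3.394

At (-3/2, -3/2): F = (6.000, 0.14147).
Jacobian J = [[4·p + 2, -1], [6·p + 2·q^2 + 1, 4·p·q + 4·q - 2·sin(q)]].
At the point, J = [[-4.000, -1.000], [-3.500, 4.99499]] (det J = -23.47996).
Solving J·Δ = −F gives Δ = (1.282, 0.870).
Then the next iterate is (p, q)₁ = (-0.218, -0.630).
Re-evaluating at (-0.218, -0.630): F = (3.28905, -0.83862), so ‖F‖₂ = 3.394.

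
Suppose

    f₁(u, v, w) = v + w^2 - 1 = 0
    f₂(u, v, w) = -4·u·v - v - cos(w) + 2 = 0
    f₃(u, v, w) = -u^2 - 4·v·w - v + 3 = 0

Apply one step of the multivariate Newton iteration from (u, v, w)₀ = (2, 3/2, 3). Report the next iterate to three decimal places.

(1.177, 0.858, 1.524)

At (2, 3/2, 3): F = (9.500, -10.51001, -20.500).
Jacobian J = [[0, 1, 2·w], [-4·v, -4·u - 1, sin(w)], [-2·u, -4·w - 1, -4·v]].
At the point, J = [[0.000, 1.000, 6.000], [-6.000, -9.000, 0.14112], [-4.000, -13.000, -6.000]] (det J = 215.43552).
Solving J·Δ = −F gives Δ = (-0.823, -0.642, -1.476).
Then the next iterate is (u, v, w)₁ = (1.177, 0.858, 1.524).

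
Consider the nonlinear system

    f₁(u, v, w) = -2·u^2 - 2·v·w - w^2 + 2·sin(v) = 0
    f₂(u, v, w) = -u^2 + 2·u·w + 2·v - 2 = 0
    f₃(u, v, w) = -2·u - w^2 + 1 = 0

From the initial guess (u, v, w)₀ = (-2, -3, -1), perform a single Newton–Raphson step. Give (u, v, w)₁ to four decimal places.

(-0.0473, -1.0473, -1.0473)

At (-2, -3, -1): F = (-15.282240, -8.0000, 4.0000).
Jacobian J = [[-4·u, -2·w + 2·cos(v), -2·v - 2·w], [-2·u + 2·w, 2, 2·u], [-2, 0, -2·w]].
At the point, J = [[8.0000, 0.020015, 8.0000], [2.0000, 2.0000, -4.0000], [-2.0000, 0.0000, 2.0000]] (det J = 64.080060).
Solving J·Δ = −F gives Δ = (1.9527, 1.9527, -0.0473).
Then the next iterate is (u, v, w)₁ = (-0.0473, -1.0473, -1.0473).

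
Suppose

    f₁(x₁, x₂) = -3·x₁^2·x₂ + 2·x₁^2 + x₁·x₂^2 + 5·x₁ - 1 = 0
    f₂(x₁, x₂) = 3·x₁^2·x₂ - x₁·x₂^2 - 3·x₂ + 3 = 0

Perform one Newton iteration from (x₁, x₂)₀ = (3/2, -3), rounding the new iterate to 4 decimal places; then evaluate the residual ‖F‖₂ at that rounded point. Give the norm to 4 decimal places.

788.1162

At (3/2, -3): F = (44.7500, -21.7500).
Jacobian J = [[-6·x₁·x₂ + 4·x₁ + x₂^2 + 5, -3·x₁^2 + 2·x₁·x₂], [6·x₁·x₂ - x₂^2, 3·x₁^2 - 2·x₁·x₂ - 3]].
At the point, J = [[47.0000, -15.7500], [-36.0000, 12.7500]] (det J = 32.2500).
Solving J·Δ = −F gives Δ = (-7.0698, -18.2558).
Then the next iterate is (x₁, x₂)₁ = (-5.5698, -21.2558).
Re-evaluating at (-5.5698, -21.2558): F = (-505.054474, 605.018219), so ‖F‖₂ = 788.1162.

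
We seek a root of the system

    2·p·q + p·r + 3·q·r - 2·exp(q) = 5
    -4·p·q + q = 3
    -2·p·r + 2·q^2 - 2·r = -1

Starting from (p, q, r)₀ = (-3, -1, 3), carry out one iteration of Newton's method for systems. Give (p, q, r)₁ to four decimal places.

(-2.9757, 0.2233, 0.5097)

At (-3, -1, 3): F = (-17.735759, -16.0000, 15.0000).
Jacobian J = [[2·q + r, 2·p + 3·r - 2·exp(q), p + 3·q], [-4·q, -4·p + 1, 0], [-2·r, 4·q, -2·p - 2]].
At the point, J = [[1.0000, 2.264241, -6.0000], [4.0000, 13.0000, 0.0000], [-6.0000, -4.0000, 4.0000]] (det J = -356.227858).
Solving J·Δ = −F gives Δ = (0.0243, 1.2233, -2.4903).
Then the next iterate is (p, q, r)₁ = (-2.9757, 0.2233, 0.5097).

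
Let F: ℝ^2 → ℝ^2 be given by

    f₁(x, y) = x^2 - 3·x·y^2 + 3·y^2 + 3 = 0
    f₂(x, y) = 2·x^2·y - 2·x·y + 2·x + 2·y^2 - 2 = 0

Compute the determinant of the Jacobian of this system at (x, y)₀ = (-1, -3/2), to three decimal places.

215.500

J = [[2·x - 3·y^2, -6·x·y + 6·y], [4·x·y - 2·y + 2, 2·x^2 - 2·x + 4·y]].
At the point, J = [[-8.750, -18.000], [11.000, -2.000]].
det J = 215.500.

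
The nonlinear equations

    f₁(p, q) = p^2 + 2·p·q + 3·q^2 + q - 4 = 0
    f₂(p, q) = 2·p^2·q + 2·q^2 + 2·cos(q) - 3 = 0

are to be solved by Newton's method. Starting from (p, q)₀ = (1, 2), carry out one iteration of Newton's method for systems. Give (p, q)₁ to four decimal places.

(1.0029, 0.9988)

At (1, 2): F = (15.0000, 8.167706).
Jacobian J = [[2·p + 2·q, 2·p + 6·q + 1], [4·p·q, 2·p^2 + 4·q - 2·sin(q)]].
At the point, J = [[6.0000, 15.0000], [8.0000, 8.181405]] (det J = -70.911569).
Solving J·Δ = −F gives Δ = (0.0029, -1.0012).
Then the next iterate is (p, q)₁ = (1.0029, 0.9988).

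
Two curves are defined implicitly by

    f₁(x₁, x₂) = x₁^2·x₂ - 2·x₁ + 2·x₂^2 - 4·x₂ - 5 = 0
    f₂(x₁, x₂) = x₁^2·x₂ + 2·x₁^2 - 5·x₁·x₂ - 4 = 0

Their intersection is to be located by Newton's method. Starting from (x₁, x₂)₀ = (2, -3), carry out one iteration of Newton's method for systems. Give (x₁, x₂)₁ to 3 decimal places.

(1.028, -1.116)

At (2, -3): F = (9.000, 22.000).
Jacobian J = [[2·x₁·x₂ - 2, x₁^2 + 4·x₂ - 4], [2·x₁·x₂ + 4·x₁ - 5·x₂, x₁^2 - 5·x₁]].
At the point, J = [[-14.000, -12.000], [11.000, -6.000]] (det J = 216.000).
Solving J·Δ = −F gives Δ = (-0.972, 1.884).
Then the next iterate is (x₁, x₂)₁ = (1.028, -1.116).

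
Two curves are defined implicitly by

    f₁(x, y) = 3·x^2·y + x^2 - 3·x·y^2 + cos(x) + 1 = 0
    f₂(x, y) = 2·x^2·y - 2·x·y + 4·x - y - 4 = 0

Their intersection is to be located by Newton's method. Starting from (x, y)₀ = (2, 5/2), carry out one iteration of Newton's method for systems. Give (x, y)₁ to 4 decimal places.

At (2, 5/2): F = (-2.916147, 11.5000).
Jacobian J = [[6·x·y + 2·x - 3·y^2 - sin(x), 3·x^2 - 6·x·y], [4·x·y - 2·y + 4, 2·x^2 - 2·x - 1]].
At the point, J = [[14.340703, -18.0000], [19.0000, 3.0000]] (det J = 385.022108).
Solving J·Δ = −F gives Δ = (-0.5149, -0.5722).
Then the next iterate is (x, y)₁ = (1.4851, 1.9278).

(1.4851, 1.9278)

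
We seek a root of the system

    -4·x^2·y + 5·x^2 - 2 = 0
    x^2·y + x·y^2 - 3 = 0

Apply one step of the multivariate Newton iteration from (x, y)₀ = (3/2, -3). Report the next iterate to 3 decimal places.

(0.887, -2.444)

At (3/2, -3): F = (36.250, 3.750).
Jacobian J = [[-8·x·y + 10·x, -4·x^2], [2·x·y + y^2, x^2 + 2·x·y]].
At the point, J = [[51.000, -9.000], [0.000, -6.750]] (det J = -344.250).
Solving J·Δ = −F gives Δ = (-0.613, 0.556).
Then the next iterate is (x, y)₁ = (0.887, -2.444).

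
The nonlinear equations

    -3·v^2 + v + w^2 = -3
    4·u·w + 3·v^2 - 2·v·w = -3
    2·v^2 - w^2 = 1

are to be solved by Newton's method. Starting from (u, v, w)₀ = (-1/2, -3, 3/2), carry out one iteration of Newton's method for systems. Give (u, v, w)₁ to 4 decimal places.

(-0.9683, -1.5714, 0.7024)

At (-1/2, -3, 3/2): F = (-24.7500, 36.0000, 14.7500).
Jacobian J = [[0, -6·v + 1, 2·w], [4·w, 6·v - 2·w, 4·u - 2·v], [0, 4·v, -2·w]].
At the point, J = [[0.0000, 19.0000, 3.0000], [6.0000, -21.0000, 4.0000], [0.0000, -12.0000, -3.0000]] (det J = 126.0000).
Solving J·Δ = −F gives Δ = (-0.4683, 1.4286, -0.7976).
Then the next iterate is (u, v, w)₁ = (-0.9683, -1.5714, 0.7024).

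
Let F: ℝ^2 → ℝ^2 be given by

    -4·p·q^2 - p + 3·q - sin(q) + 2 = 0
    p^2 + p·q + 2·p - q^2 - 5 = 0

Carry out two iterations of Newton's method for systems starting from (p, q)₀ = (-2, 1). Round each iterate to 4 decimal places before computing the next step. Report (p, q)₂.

At (-2, 1): F = (14.158529, -8.0000).
Jacobian J = [[-4·q^2 - 1, -8·p·q - cos(q) + 3], [2·p + q + 2, p - 2·q]].
At the point, J = [[-5.0000, 18.459698], [-1.0000, -4.0000]] (det J = 38.459698).
Solving J·Δ = −F gives Δ = (-2.3672, -1.4082).
Then the next iterate is (p, q)₁ = (-4.3672, -0.4082).
Round to (-4.3672, -0.4082) and repeat: F = (8.450336, 6.954100), J = [[-1.666509, -12.179365], [-7.1426, -3.5508]].
Δ = (0.6746, 0.6015), so (p, q)₂ = (-3.6926, 0.1933).

(-3.6926, 0.1933)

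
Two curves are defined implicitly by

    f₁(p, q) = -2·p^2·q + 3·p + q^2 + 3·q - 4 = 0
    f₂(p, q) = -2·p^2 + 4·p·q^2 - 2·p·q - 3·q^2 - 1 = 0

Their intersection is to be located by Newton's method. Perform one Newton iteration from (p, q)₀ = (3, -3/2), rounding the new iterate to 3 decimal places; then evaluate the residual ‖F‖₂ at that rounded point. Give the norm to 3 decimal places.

8.030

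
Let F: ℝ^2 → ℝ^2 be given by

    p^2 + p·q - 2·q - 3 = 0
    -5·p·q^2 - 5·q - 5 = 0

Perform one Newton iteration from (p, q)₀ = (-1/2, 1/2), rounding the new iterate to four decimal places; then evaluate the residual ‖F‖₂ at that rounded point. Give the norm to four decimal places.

17.9124

At (-1/2, 1/2): F = (-4.0000, -6.8750).
Jacobian J = [[2·p + q, p - 2], [-5·q^2, -10·p·q - 5]].
At the point, J = [[-0.5000, -2.5000], [-1.2500, -2.5000]] (det J = -1.8750).
Solving J·Δ = −F gives Δ = (-3.8333, -0.8333).
Then the next iterate is (p, q)₁ = (-4.3333, -0.3333).
Re-evaluating at (-4.3333, -0.3333): F = (17.888378, -0.926593), so ‖F‖₂ = 17.9124.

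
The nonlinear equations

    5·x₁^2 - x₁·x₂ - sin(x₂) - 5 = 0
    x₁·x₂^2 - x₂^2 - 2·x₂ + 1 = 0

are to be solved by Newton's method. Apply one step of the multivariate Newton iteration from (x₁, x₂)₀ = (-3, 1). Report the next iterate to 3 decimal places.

At (-3, 1): F = (42.15853, -5.000).
Jacobian J = [[10·x₁ - x₂, -x₁ - cos(x₂)], [x₂^2, 2·x₁·x₂ - 2·x₂ - 2]].
At the point, J = [[-31.000, 2.45970], [1.000, -10.000]] (det J = 307.54030).
Solving J·Δ = −F gives Δ = (1.331, -0.367).
Then the next iterate is (x₁, x₂)₁ = (-1.669, 0.633).

(-1.669, 0.633)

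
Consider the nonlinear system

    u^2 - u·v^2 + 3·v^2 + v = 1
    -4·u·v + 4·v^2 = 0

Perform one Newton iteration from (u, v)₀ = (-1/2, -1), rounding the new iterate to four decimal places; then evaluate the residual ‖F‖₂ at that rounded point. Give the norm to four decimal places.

At (-1/2, -1): F = (1.7500, 2.0000).
Jacobian J = [[2·u - v^2, -2·u·v + 6·v + 1], [-4·v, -4·u + 8·v]].
At the point, J = [[-2.0000, -6.0000], [4.0000, -6.0000]] (det J = 36.0000).
Solving J·Δ = −F gives Δ = (-0.0417, 0.3056).
Then the next iterate is (u, v)₁ = (-0.5417, -0.6944).
Re-evaluating at (-0.5417, -0.6944): F = (0.306816, 0.424140), so ‖F‖₂ = 0.5235.

0.5235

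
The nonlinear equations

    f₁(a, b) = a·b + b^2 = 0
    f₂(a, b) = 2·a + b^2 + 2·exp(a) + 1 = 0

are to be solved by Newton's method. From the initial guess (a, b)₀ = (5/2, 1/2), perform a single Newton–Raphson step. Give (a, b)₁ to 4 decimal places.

(1.3488, 0.2359)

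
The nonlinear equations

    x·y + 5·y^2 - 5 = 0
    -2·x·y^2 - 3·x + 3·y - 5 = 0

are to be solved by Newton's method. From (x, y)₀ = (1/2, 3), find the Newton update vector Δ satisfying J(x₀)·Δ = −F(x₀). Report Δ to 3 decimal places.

(-0.117, -1.349)

At (1/2, 3): F = (41.500, -6.500).
Jacobian J = [[y, x + 10·y], [-2·y^2 - 3, -4·x·y + 3]].
At the point, J = [[3.000, 30.500], [-21.000, -3.000]] (det J = 631.500).
Solving J·Δ = −F gives Δ = (-0.117, -1.349).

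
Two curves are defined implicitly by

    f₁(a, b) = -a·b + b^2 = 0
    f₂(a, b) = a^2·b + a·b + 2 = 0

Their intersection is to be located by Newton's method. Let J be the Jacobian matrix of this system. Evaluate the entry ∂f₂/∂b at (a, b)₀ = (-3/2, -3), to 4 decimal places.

0.7500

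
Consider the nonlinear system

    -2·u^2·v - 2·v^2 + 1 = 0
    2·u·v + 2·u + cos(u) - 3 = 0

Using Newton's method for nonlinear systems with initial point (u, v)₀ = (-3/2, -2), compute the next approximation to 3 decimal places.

At (-3/2, -2): F = (2.000, 0.07074).
Jacobian J = [[-4·u·v, -2·u^2 - 4·v], [2·v - sin(u) + 2, 2·u]].
At the point, J = [[-12.000, 3.500], [-1.00251, -3.000]] (det J = 39.50877).
Solving J·Δ = −F gives Δ = (0.158, -0.029).
Then the next iterate is (u, v)₁ = (-1.342, -2.029).

(-1.342, -2.029)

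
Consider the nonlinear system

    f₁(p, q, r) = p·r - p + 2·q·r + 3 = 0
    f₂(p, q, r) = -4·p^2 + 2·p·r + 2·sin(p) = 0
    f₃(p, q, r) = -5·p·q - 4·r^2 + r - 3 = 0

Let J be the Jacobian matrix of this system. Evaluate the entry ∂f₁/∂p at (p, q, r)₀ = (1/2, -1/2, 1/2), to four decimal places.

-0.5000

∂f₁/∂p = r - 1.
At (1/2, -1/2, 1/2) this is -0.5000.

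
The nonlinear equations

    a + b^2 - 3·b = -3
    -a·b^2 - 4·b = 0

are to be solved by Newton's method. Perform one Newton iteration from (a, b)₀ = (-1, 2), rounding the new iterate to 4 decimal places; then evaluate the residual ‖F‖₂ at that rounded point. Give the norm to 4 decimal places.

At (-1, 2): F = (0.0000, -4.0000).
Jacobian J = [[1, 2·b - 3], [-b^2, -2·a·b - 4]].
At the point, J = [[1.0000, 1.0000], [-4.0000, 0.0000]] (det J = 4.0000).
Solving J·Δ = −F gives Δ = (-1.0000, 1.0000).
Then the next iterate is (a, b)₁ = (-2.0000, 3.0000).
Re-evaluating at (-2.0000, 3.0000): F = (1.0000, 6.0000), so ‖F‖₂ = 6.0828.

6.0828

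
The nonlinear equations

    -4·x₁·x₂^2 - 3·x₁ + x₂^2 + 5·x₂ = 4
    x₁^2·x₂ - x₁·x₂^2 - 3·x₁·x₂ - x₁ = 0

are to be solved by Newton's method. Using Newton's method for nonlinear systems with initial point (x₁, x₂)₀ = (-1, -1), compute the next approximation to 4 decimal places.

(11.0000, -18.0000)

At (-1, -1): F = (-1.0000, -2.0000).
Jacobian J = [[-4·x₂^2 - 3, -8·x₁·x₂ + 2·x₂ + 5], [2·x₁·x₂ - x₂^2 - 3·x₂ - 1, x₁^2 - 2·x₁·x₂ - 3·x₁]].
At the point, J = [[-7.0000, -5.0000], [3.0000, 2.0000]] (det J = 1.0000).
Solving J·Δ = −F gives Δ = (12.0000, -17.0000).
Then the next iterate is (x₁, x₂)₁ = (11.0000, -18.0000).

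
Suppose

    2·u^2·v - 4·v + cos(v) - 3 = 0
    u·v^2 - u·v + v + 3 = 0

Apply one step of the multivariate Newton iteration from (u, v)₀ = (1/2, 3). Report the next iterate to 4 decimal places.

At (1/2, 3): F = (-14.489992, 9.0000).
Jacobian J = [[4·u·v, 2·u^2 - sin(v) - 4], [v^2 - v, 2·u·v - u + 1]].
At the point, J = [[6.0000, -3.641120], [6.0000, 3.5000]] (det J = 42.846720).
Solving J·Δ = −F gives Δ = (0.4188, -3.2894).
Then the next iterate is (u, v)₁ = (0.9188, -0.2894).

(0.9188, -0.2894)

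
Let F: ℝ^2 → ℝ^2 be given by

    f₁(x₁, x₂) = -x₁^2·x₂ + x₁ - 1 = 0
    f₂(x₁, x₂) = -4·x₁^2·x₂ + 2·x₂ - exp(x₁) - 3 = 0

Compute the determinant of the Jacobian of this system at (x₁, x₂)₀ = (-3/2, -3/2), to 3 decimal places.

-16.502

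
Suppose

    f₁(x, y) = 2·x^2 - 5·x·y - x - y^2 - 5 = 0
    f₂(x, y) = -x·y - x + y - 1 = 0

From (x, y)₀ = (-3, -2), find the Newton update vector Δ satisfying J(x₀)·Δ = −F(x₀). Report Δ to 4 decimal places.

At (-3, -2): F = (-18.0000, -6.0000).
Jacobian J = [[4·x - 5·y - 1, -5·x - 2·y], [-y - 1, -x + 1]].
At the point, J = [[-3.0000, 19.0000], [1.0000, 4.0000]] (det J = -31.0000).
Solving J·Δ = −F gives Δ = (1.3548, 1.1613).

(1.3548, 1.1613)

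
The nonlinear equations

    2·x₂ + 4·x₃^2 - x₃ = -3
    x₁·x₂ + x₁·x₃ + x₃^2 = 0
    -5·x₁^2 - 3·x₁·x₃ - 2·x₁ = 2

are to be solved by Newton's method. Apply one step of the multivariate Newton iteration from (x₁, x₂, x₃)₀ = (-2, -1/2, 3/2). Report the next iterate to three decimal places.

(-0.933, -0.292, 0.599)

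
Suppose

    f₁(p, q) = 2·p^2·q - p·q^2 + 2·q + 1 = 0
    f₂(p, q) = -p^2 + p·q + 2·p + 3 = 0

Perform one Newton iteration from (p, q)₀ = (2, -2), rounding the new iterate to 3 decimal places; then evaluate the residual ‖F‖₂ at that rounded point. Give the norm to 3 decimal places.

15.499

At (2, -2): F = (-27.000, -1.000).
Jacobian J = [[4·p·q - q^2, 2·p^2 - 2·p·q + 2], [-2·p + q + 2, p]].
At the point, J = [[-20.000, 18.000], [-4.000, 2.000]] (det J = 32.000).
Solving J·Δ = −F gives Δ = (1.125, 2.750).
Then the next iterate is (p, q)₁ = (3.125, 0.750).
Re-evaluating at (3.125, 0.750): F = (15.39062, 1.82812), so ‖F‖₂ = 15.499.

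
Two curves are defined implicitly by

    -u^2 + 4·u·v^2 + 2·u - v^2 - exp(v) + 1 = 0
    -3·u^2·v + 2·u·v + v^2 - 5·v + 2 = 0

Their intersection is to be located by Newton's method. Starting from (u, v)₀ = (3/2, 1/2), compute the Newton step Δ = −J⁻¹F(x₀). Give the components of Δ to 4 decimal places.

(0.2857, -0.4032)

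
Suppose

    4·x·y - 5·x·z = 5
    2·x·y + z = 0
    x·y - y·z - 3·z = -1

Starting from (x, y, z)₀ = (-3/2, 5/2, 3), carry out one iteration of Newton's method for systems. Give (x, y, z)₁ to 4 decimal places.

(-1.4113, 0.5314, 1.1509)

At (-3/2, 5/2, 3): F = (2.5000, -4.5000, -19.2500).
Jacobian J = [[4·y - 5·z, 4·x, -5·x], [2·y, 2·x, 1], [y, x - z, -y - 3]].
At the point, J = [[-5.0000, -6.0000, 7.5000], [5.0000, -3.0000, 1.0000], [2.5000, -4.5000, -5.5000]] (det J = -397.5000).
Solving J·Δ = −F gives Δ = (0.0887, -1.9686, -1.8491).
Then the next iterate is (x, y, z)₁ = (-1.4113, 0.5314, 1.1509).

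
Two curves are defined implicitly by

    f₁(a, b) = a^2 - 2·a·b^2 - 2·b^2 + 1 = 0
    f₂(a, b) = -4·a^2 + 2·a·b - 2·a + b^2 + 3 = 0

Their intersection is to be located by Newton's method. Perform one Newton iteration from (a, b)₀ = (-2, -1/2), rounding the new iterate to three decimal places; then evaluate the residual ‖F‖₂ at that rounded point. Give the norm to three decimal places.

2.475

At (-2, -1/2): F = (5.500, -6.750).
Jacobian J = [[2·a - 2·b^2, -4·a·b - 4·b], [-8·a + 2·b - 2, 2·a + 2·b]].
At the point, J = [[-4.500, -2.000], [13.000, -5.000]] (det J = 48.500).
Solving J·Δ = −F gives Δ = (0.845, 0.848).
Then the next iterate is (a, b)₁ = (-1.155, 0.348).
Re-evaluating at (-1.155, 0.348): F = (2.37157, -0.70888), so ‖F‖₂ = 2.475.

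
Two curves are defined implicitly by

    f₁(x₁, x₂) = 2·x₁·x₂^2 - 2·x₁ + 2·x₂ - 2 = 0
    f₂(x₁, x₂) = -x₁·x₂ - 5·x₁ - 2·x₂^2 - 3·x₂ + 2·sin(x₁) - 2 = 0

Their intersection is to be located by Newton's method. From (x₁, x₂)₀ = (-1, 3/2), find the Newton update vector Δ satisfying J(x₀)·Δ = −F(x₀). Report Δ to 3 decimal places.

At (-1, 3/2): F = (-1.500, -6.18294).
Jacobian J = [[2·x₂^2 - 2, 4·x₁·x₂ + 2], [-x₂ + 2·cos(x₁) - 5, -x₁ - 4·x₂ - 3]].
At the point, J = [[2.500, -4.000], [-5.41940, -8.000]] (det J = -41.67758).
Solving J·Δ = −F gives Δ = (-0.305, -0.566).

(-0.305, -0.566)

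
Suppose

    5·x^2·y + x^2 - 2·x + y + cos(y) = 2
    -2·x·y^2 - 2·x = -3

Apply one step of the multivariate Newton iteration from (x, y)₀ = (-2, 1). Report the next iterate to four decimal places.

(-2.0112, -0.3806)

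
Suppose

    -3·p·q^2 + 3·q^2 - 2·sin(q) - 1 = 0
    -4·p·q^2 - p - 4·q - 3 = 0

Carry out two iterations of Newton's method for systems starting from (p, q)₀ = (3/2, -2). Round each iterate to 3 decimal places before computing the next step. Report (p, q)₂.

(3.074, 0.780)

At (3/2, -2): F = (-5.18141, -20.500).
Jacobian J = [[-3·q^2, -6·p·q + 6·q - 2·cos(q)], [-4·q^2 - 1, -8·p·q - 4]].
At the point, J = [[-12.000, 6.83229], [-17.000, 20.000]] (det J = -123.85101).
Solving J·Δ = −F gives Δ = (0.294, 1.275).
Then the next iterate is (p, q)₁ = (1.794, -0.725).
Round to (1.794, -0.725) and repeat: F = (-0.92577, -5.66589), J = [[-1.57688, 1.95690], [-3.10250, 6.40520]].
Δ = (1.280, 1.505), so (p, q)₂ = (3.074, 0.780).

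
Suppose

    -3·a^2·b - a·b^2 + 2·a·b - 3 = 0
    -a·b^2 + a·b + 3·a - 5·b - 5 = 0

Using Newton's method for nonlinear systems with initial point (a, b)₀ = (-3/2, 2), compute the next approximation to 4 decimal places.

(-11.7143, -51.4286)

At (-3/2, 2): F = (-16.5000, -16.5000).
Jacobian J = [[-6·a·b - b^2 + 2·b, -3·a^2 - 2·a·b + 2·a], [-b^2 + b + 3, -2·a·b + a - 5]].
At the point, J = [[18.0000, -3.7500], [1.0000, -0.5000]] (det J = -5.2500).
Solving J·Δ = −F gives Δ = (-10.2143, -53.4286).
Then the next iterate is (a, b)₁ = (-11.7143, -51.4286).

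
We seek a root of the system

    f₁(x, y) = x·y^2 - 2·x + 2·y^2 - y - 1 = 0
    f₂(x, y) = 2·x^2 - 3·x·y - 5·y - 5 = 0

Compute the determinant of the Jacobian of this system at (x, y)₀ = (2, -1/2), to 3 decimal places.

J = [[y^2 - 2, 2·x·y + 4·y - 1], [4·x - 3·y, -3·x - 5]].
At the point, J = [[-1.750, -5.000], [9.500, -11.000]].
det J = 66.750.

66.750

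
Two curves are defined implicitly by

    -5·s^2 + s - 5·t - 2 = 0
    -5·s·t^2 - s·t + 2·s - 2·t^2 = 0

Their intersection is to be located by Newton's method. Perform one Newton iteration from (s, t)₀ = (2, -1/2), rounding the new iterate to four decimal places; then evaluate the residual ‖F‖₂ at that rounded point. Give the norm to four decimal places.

4.0392

At (2, -1/2): F = (-17.5000, 2.0000).
Jacobian J = [[-10·s + 1, -5], [-5·t^2 - t + 2, -10·s·t - s - 4·t]].
At the point, J = [[-19.0000, -5.0000], [1.2500, 10.0000]] (det J = -183.7500).
Solving J·Δ = −F gives Δ = (-0.8980, -0.0878).
Then the next iterate is (s, t)₁ = (1.1020, -0.5878).
Re-evaluating at (1.1020, -0.5878): F = (-4.031020, 0.256984), so ‖F‖₂ = 4.0392.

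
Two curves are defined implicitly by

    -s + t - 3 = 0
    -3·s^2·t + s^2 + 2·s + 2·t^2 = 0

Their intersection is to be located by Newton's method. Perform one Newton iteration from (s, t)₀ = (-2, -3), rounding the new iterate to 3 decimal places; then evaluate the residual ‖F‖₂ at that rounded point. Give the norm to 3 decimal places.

4.923

At (-2, -3): F = (-4.000, 54.000).
Jacobian J = [[-1, 1], [-6·s·t + 2·s + 2, -3·s^2 + 4·t]].
At the point, J = [[-1.000, 1.000], [-38.000, -24.000]] (det J = 62.000).
Solving J·Δ = −F gives Δ = (-0.677, 3.323).
Then the next iterate is (s, t)₁ = (-2.677, 0.323).
Re-evaluating at (-2.677, 0.323): F = (0.000, -4.92319), so ‖F‖₂ = 4.923.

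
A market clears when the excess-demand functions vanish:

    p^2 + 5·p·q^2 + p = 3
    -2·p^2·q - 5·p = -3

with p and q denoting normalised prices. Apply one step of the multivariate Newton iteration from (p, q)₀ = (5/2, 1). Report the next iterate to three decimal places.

At (5/2, 1): F = (18.250, -22.000).
Jacobian J = [[2·p + 5·q^2 + 1, 10·p·q], [-4·p·q - 5, -2·p^2]].
At the point, J = [[11.000, 25.000], [-15.000, -12.500]] (det J = 237.500).
Solving J·Δ = −F gives Δ = (-1.355, -0.134).
Then the next iterate is (p, q)₁ = (1.145, 0.866).

(1.145, 0.866)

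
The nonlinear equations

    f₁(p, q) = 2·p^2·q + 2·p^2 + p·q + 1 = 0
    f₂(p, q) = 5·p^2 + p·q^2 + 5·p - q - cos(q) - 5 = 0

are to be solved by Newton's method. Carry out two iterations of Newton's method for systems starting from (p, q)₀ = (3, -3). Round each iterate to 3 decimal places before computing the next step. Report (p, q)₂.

(0.665, -1.006)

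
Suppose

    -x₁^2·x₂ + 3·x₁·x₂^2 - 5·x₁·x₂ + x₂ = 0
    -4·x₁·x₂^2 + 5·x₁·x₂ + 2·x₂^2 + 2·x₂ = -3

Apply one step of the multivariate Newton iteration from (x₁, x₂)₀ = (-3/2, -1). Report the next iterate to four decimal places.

At (-3/2, -1): F = (-10.7500, 16.5000).
Jacobian J = [[-2·x₁·x₂ + 3·x₂^2 - 5·x₂, -x₁^2 + 6·x₁·x₂ - 5·x₁ + 1], [-4·x₂^2 + 5·x₂, -8·x₁·x₂ + 5·x₁ + 4·x₂ + 2]].
At the point, J = [[5.0000, 15.2500], [-9.0000, -21.5000]] (det J = 29.7500).
Solving J·Δ = −F gives Δ = (0.6891, 0.4790).
Then the next iterate is (x₁, x₂)₁ = (-0.8109, -0.5210).

(-0.8109, -0.5210)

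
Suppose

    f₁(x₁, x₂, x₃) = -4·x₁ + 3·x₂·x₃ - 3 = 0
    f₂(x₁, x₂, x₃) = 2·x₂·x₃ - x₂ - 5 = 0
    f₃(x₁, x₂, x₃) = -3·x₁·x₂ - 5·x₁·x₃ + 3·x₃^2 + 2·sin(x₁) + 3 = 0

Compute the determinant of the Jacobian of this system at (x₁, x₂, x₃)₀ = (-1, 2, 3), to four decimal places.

J = [[-4, 3·x₃, 3·x₂], [0, 2·x₃ - 1, 2·x₂], [-3·x₂ - 5·x₃ + 2·cos(x₁), -3·x₁, -5·x₁ + 6·x₃]].
At the point, J = [[-4.0000, 9.0000, 6.0000], [0.0000, 5.0000, 4.0000], [-19.919395, 3.0000, 23.0000]].
det J = -531.5164.

-531.5164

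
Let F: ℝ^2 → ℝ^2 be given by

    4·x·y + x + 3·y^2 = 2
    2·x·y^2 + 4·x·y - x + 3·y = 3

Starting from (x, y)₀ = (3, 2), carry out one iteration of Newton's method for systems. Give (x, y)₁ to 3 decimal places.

(35.333, -11.667)

At (3, 2): F = (37.000, 48.000).
Jacobian J = [[4·y + 1, 4·x + 6·y], [2·y^2 + 4·y - 1, 4·x·y + 4·x + 3]].
At the point, J = [[9.000, 24.000], [15.000, 39.000]] (det J = -9.000).
Solving J·Δ = −F gives Δ = (32.333, -13.667).
Then the next iterate is (x, y)₁ = (35.333, -11.667).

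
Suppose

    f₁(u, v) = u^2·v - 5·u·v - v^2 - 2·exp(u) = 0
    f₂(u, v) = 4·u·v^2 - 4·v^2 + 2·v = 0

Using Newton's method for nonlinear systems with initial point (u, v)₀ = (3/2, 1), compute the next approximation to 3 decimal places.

(-0.193, 1.462)

At (3/2, 1): F = (-15.21338, 4.000).
Jacobian J = [[2·u·v - 5·v - 2·exp(u), u^2 - 5·u - 2·v], [4·v^2, 8·u·v - 8·v + 2]].
At the point, J = [[-10.96338, -7.250], [4.000, 6.000]] (det J = -36.78027).
Solving J·Δ = −F gives Δ = (-1.693, 0.462).
Then the next iterate is (u, v)₁ = (-0.193, 1.462).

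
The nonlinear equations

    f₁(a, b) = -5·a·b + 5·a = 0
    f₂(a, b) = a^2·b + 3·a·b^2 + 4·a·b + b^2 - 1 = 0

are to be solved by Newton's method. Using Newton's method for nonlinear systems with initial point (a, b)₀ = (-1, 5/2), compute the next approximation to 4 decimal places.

(-0.6471, 1.5294)

At (-1, 5/2): F = (7.5000, -21.0000).
Jacobian J = [[-5·b + 5, -5·a], [2·a·b + 3·b^2 + 4·b, a^2 + 6·a·b + 4·a + 2·b]].
At the point, J = [[-7.5000, 5.0000], [23.7500, -13.0000]] (det J = -21.2500).
Solving J·Δ = −F gives Δ = (0.3529, -0.9706).
Then the next iterate is (a, b)₁ = (-0.6471, 1.5294).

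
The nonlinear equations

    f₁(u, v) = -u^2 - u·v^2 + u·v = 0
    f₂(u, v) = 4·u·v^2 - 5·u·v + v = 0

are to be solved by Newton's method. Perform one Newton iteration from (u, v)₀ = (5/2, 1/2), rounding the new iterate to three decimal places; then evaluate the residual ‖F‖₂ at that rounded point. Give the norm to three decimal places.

4.738

At (5/2, 1/2): F = (-5.625, -3.250).
Jacobian J = [[-2·u - v^2 + v, -2·u·v + u], [4·v^2 - 5·v, 8·u·v - 5·u + 1]].
At the point, J = [[-4.750, 0.000], [-1.500, -1.500]] (det J = 7.125).
Solving J·Δ = −F gives Δ = (-1.184, -0.982).
Then the next iterate is (u, v)₁ = (1.316, -0.482).
Re-evaluating at (1.316, -0.482): F = (-2.67191, 3.91251), so ‖F‖₂ = 4.738.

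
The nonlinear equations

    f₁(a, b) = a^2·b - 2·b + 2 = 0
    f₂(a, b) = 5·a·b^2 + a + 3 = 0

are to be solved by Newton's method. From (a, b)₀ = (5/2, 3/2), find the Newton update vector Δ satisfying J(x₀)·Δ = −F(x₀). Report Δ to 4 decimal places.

At (5/2, 3/2): F = (8.3750, 33.6250).
Jacobian J = [[2·a·b, a^2 - 2], [5·b^2 + 1, 10·a·b]].
At the point, J = [[7.5000, 4.2500], [12.2500, 37.5000]] (det J = 229.1875).
Solving J·Δ = −F gives Δ = (-0.7468, -0.6527).

(-0.7468, -0.6527)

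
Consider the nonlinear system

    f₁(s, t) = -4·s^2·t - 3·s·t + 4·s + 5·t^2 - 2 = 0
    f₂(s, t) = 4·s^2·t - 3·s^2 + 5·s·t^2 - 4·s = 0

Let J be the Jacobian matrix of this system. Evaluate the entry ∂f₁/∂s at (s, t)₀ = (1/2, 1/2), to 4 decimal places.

∂f₁/∂s = -8·s·t - 3·t + 4.
At (1/2, 1/2) this is 0.5000.

0.5000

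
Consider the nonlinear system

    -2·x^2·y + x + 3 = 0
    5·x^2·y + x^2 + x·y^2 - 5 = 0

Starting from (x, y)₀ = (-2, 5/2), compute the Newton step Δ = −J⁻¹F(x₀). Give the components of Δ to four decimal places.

(0.5930, -0.8183)

At (-2, 5/2): F = (-19.0000, 36.5000).
Jacobian J = [[-4·x·y + 1, -2·x^2], [10·x·y + 2·x + y^2, 5·x^2 + 2·x·y]].
At the point, J = [[21.0000, -8.0000], [-47.7500, 10.0000]] (det J = -172.0000).
Solving J·Δ = −F gives Δ = (0.5930, -0.8183).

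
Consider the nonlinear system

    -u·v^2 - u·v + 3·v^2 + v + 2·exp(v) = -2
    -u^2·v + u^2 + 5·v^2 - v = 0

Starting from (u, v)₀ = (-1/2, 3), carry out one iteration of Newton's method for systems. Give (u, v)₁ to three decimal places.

(-1.251, 1.609)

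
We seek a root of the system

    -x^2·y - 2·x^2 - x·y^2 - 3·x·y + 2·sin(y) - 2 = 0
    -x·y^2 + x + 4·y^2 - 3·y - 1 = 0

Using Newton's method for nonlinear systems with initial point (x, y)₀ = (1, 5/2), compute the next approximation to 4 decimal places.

At (1, 5/2): F = (-19.053056, 11.2500).
Jacobian J = [[-2·x·y - 4·x - y^2 - 3·y, -x^2 - 2·x·y - 3·x + 2·cos(y)], [-y^2 + 1, -2·x·y + 8·y - 3]].
At the point, J = [[-22.7500, -10.602287], [-5.2500, 12.0000]] (det J = -328.662008).
Solving J·Δ = −F gives Δ = (-0.3327, -1.0831).
Then the next iterate is (x, y)₁ = (0.6673, 1.4169).

(0.6673, 1.4169)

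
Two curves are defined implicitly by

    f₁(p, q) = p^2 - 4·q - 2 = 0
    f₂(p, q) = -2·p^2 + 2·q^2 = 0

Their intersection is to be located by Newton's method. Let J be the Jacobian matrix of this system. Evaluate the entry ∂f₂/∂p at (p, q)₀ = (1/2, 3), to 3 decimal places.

-2.000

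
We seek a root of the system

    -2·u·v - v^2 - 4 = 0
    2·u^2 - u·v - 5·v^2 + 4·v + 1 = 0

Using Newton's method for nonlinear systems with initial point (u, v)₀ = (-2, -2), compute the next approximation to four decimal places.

At (-2, -2): F = (-16.0000, -23.0000).
Jacobian J = [[-2·v, -2·u - 2·v], [4·u - v, -u - 10·v + 4]].
At the point, J = [[4.0000, 8.0000], [-6.0000, 26.0000]] (det J = 152.0000).
Solving J·Δ = −F gives Δ = (1.5263, 1.2368).
Then the next iterate is (u, v)₁ = (-0.4737, -0.7632).

(-0.4737, -0.7632)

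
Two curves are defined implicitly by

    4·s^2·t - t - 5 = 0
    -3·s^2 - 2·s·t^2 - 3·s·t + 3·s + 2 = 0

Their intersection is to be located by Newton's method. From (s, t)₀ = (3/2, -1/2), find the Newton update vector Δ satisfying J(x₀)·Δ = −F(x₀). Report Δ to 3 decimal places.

(-0.071, 1.071)

At (3/2, -1/2): F = (-9.000, 1.250).
Jacobian J = [[8·s·t, 4·s^2 - 1], [-6·s - 2·t^2 - 3·t + 3, -4·s·t - 3·s]].
At the point, J = [[-6.000, 8.000], [-5.000, -1.500]] (det J = 49.000).
Solving J·Δ = −F gives Δ = (-0.071, 1.071).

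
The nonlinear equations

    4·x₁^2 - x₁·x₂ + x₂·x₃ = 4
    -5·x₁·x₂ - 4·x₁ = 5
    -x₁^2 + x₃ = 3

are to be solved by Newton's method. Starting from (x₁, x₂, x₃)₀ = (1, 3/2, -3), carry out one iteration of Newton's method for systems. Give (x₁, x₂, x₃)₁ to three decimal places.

(0.053, 0.377, 2.107)

At (1, 3/2, -3): F = (-6.000, -16.500, -7.000).
Jacobian J = [[8·x₁ - x₂, -x₁ + x₃, x₂], [-5·x₂ - 4, -5·x₁, 0], [-2·x₁, 0, 1]].
At the point, J = [[6.500, -4.000, 1.500], [-11.500, -5.000, 0.000], [-2.000, 0.000, 1.000]] (det J = -93.500).
Solving J·Δ = −F gives Δ = (-0.947, -1.123, 5.107).
Then the next iterate is (x₁, x₂, x₃)₁ = (0.053, 0.377, 2.107).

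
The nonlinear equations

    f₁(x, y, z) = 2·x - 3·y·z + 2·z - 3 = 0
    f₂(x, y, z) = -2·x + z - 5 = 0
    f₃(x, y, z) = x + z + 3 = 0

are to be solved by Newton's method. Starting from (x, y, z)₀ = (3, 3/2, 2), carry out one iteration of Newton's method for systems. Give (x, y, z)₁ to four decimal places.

(-2.6667, 0.2500, -0.3333)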